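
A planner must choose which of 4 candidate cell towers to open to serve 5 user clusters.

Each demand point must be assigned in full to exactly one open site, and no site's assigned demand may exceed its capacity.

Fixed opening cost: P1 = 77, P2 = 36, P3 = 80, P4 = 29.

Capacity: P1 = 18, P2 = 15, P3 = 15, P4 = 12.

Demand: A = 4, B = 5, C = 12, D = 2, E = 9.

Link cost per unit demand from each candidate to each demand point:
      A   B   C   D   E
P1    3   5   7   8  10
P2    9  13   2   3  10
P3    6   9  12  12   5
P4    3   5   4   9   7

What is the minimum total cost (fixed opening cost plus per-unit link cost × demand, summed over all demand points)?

Open {P2, P3, P4}; cheapest assignment that respects the capacities:
  P2 (cap 15, load 14): C, D — cost 12×2 + 2×3 = 30
  P3 (cap 15, load 9): E — cost 9×5 = 45
  P4 (cap 12, load 9): A, B — cost 4×3 + 5×5 = 37
  Shipping 112, fixed 145 → total 257.
  Any other capacity-feasible assignment to {P2, P3, P4} ships for at least 112.
Compare {P1, P2}: its best feasible assignment gives total 270.
Compare {P1, P2, P4}: its best feasible assignment gives total 272.
Every other set of open sites that can feasibly serve all demand totals ≥ 270 even under its best assignment. Minimum: 257.

257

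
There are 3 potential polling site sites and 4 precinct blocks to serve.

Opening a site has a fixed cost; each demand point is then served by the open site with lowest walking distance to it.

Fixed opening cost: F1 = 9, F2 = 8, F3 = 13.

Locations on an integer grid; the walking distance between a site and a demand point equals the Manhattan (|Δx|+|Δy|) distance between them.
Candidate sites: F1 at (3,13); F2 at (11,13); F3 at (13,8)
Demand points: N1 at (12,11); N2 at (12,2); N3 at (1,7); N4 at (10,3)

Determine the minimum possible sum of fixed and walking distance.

Open {F3}: assign each demand point to its cheapest open site.
  N1→F3 4, N2→F3 7, N3→F3 13, N4→F3 8
  walking distance 32, fixed 13 → total 45.
Compare {F1, F3}: walking distance 27 + fixed 22 = 49.
Compare {F2}: walking distance 42 + fixed 8 = 50.
Compare {F1, F2}: walking distance 34 + fixed 17 = 51.
All other subsets cost ≥ 49. Minimum total cost: 45.

45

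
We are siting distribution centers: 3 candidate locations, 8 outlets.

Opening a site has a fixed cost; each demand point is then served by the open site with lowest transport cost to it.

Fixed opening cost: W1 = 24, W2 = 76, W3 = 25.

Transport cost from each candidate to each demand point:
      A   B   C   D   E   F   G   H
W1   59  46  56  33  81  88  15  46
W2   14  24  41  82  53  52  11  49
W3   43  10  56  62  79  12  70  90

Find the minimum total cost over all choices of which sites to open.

Open {W1, W3}: assign each demand point to its cheapest open site.
  A→W3 43, B→W3 10, C→W1 56, D→W1 33, E→W3 79, F→W3 12, G→W1 15, H→W1 46
  transport cost 294, fixed 49 → total 343.
Compare {W1, W2, W3}: transport cost 220 + fixed 125 = 345.
Compare {W2, W3}: transport cost 252 + fixed 101 = 353.
Compare {W1, W2}: transport cost 274 + fixed 100 = 374.
All other subsets cost ≥ 345. Minimum total cost: 343.

343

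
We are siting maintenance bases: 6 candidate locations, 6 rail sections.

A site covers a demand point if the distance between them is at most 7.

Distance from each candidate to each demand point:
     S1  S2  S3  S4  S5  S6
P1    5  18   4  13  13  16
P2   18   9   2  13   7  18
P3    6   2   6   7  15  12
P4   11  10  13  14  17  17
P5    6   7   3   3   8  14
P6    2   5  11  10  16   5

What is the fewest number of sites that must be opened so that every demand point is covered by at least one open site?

Coverage sets (demand points within 7 of each site):
  P1: {S1, S3}
  P2: {S3, S5}
  P3: {S1, S2, S3, S4}
  P4: {}
  P5: {S1, S2, S3, S4}
  P6: {S1, S2, S6}
No 2 sites suffice: every size-2 union leaves at least one demand point uncovered.
But {P2, P3, P6} covers everything, so the minimum is 3.

3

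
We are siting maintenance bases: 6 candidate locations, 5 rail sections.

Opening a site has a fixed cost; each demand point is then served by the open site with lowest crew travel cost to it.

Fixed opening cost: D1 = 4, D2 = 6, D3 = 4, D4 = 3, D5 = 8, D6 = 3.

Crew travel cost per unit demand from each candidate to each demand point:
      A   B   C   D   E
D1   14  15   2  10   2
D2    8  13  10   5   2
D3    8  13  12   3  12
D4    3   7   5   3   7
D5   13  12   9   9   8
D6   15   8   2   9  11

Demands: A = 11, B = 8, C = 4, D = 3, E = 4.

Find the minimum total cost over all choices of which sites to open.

Open {D1, D4}: assign each demand point to its cheapest open site.
  A→D4 11×3=33, B→D4 8×7=56, C→D1 4×2=8, D→D4 3×3=9, E→D1 4×2=8
  crew travel cost 114, fixed 7 → total 121.
Compare {D1, D4, D6}: crew travel cost 114 + fixed 10 = 124.
Compare {D1, D3, D4}: crew travel cost 114 + fixed 11 = 125.
Compare {D2, D4, D6}: crew travel cost 114 + fixed 12 = 126.
All other subsets cost ≥ 124. Minimum total cost: 121.

121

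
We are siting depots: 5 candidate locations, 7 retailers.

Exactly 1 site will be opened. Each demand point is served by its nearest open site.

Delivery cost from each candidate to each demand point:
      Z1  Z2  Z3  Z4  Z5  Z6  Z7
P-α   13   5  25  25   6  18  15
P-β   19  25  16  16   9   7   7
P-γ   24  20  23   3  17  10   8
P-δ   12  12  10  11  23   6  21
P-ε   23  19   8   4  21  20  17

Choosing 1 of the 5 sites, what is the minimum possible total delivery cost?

Open {P-δ}.
  Z1→P-δ 12, Z2→P-δ 12, Z3→P-δ 10, Z4→P-δ 11, Z5→P-δ 23, Z6→P-δ 6, Z7→P-δ 21  ⇒ total 95.
Compare {P-β}: total 99.
Compare {P-γ}: total 105.
No size-1 selection does better; minimum is 95.

95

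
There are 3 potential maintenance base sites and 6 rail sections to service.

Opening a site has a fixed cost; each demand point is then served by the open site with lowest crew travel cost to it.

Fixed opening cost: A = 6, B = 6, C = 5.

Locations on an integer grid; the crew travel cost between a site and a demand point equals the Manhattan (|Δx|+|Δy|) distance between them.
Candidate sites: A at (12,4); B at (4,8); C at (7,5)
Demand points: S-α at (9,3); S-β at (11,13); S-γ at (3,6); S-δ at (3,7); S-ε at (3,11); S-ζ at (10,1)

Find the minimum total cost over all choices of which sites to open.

Open {A, B}: assign each demand point to its cheapest open site.
  S-α→A 4, S-β→A 10, S-γ→B 3, S-δ→B 2, S-ε→B 4, S-ζ→A 5
  crew travel cost 28, fixed 12 → total 40.
Compare {B, C}: crew travel cost 32 + fixed 11 = 43.
Compare {A, B, C}: crew travel cost 28 + fixed 17 = 45.
Compare {C}: crew travel cost 44 + fixed 5 = 49.
All other subsets cost ≥ 43. Minimum total cost: 40.

40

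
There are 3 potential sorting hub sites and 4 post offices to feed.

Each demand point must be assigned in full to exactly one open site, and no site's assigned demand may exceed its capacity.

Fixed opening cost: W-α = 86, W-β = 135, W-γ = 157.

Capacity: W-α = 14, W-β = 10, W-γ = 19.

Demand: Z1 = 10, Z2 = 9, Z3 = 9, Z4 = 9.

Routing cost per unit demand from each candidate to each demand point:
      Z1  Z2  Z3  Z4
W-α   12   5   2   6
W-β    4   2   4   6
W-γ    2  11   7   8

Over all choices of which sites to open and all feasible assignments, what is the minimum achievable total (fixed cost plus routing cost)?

Open {W-α, W-β, W-γ}; cheapest assignment that respects the capacities:
  W-α (cap 14, load 9): Z3 — cost 9×2 = 18
  W-β (cap 10, load 9): Z2 — cost 9×2 = 18
  W-γ (cap 19, load 19): Z1, Z4 — cost 10×2 + 9×8 = 92
  Shipping 128, fixed 378 → total 506.
  Any other capacity-feasible assignment to {W-α, W-β, W-γ} ships for at least 128.
Total demand is 37 and no other set of sites has combined capacity ≥ 37, so {W-α, W-β, W-γ} is the only feasible choice of open sites. Minimum: 506.

506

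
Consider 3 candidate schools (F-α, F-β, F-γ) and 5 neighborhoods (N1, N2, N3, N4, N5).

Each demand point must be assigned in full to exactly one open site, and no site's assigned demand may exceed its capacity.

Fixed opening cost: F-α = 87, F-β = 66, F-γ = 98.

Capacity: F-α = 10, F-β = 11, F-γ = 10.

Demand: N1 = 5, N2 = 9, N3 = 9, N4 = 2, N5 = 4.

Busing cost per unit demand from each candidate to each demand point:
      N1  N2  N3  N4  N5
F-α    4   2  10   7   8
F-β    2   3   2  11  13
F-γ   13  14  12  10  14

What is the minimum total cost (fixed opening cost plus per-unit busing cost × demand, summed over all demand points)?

430

Open {F-α, F-β, F-γ}; cheapest assignment that respects the capacities:
  F-α (cap 10, load 9): N2 — cost 9×2 = 18
  F-β (cap 11, load 11): N3, N4 — cost 9×2 + 2×11 = 40
  F-γ (cap 10, load 9): N1, N5 — cost 5×13 + 4×14 = 121
  Shipping 179, fixed 251 → total 430.
  Any other capacity-feasible assignment to {F-α, F-β, F-γ} ships for at least 179.
Total demand is 29 and no other set of sites has combined capacity ≥ 29, so {F-α, F-β, F-γ} is the only feasible choice of open sites. Minimum: 430.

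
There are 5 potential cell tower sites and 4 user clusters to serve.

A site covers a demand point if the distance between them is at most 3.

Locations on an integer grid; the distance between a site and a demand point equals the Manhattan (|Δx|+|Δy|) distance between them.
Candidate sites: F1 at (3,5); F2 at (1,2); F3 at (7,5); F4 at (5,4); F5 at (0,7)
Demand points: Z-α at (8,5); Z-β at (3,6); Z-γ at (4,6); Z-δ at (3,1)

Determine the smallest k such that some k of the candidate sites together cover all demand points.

3

Coverage sets (demand points within 3 of each site):
  F1: {Z-β, Z-γ}
  F2: {Z-δ}
  F3: {Z-α}
  F4: {Z-γ}
  F5: {}
No 2 sites suffice: every size-2 union leaves at least one demand point uncovered.
But {F1, F2, F3} covers everything, so the minimum is 3.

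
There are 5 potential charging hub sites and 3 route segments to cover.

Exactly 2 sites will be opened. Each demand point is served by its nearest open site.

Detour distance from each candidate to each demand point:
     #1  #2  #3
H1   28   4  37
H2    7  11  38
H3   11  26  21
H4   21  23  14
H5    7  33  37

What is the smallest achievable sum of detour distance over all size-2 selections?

32

Open {H2, H4}.
  #1→H2 7, #2→H2 11, #3→H4 14  ⇒ total 32.
Compare {H1, H3}: total 36.
Compare {H1, H4}: total 39.
No size-2 selection does better; minimum is 32.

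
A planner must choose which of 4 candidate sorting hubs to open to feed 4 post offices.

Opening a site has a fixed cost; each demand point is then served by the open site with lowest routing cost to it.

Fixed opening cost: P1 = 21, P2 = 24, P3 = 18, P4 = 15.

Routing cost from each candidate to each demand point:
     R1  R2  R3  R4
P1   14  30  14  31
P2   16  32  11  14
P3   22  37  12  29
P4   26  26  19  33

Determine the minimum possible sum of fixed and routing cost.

Open {P2}: assign each demand point to its cheapest open site.
  R1→P2 16, R2→P2 32, R3→P2 11, R4→P2 14
  routing cost 73, fixed 24 → total 97.
Compare {P2, P4}: routing cost 67 + fixed 39 = 106.
Compare {P1}: routing cost 89 + fixed 21 = 110.
Compare {P1, P2}: routing cost 69 + fixed 45 = 114.
All other subsets cost ≥ 106. Minimum total cost: 97.

97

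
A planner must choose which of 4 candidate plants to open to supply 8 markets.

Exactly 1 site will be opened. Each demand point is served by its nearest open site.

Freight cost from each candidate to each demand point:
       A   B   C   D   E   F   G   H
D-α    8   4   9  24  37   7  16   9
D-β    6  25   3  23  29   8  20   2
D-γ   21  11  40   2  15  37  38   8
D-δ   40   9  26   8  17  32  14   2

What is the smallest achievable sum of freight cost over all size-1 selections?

Open {D-α}.
  A→D-α 8, B→D-α 4, C→D-α 9, D→D-α 24, E→D-α 37, F→D-α 7, G→D-α 16, H→D-α 9  ⇒ total 114.
Compare {D-β}: total 116.
Compare {D-δ}: total 148.
No size-1 selection does better; minimum is 114.

114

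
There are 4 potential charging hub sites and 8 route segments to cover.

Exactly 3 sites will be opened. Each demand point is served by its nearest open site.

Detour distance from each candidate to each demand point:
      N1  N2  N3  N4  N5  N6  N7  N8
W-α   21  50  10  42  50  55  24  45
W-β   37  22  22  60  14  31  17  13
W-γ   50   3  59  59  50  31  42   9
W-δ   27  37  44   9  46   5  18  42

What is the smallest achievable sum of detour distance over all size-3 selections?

Open {W-β, W-γ, W-δ}.
  N1→W-δ 27, N2→W-γ 3, N3→W-β 22, N4→W-δ 9, N5→W-β 14, N6→W-δ 5, N7→W-β 17, N8→W-γ 9  ⇒ total 106.
Compare {W-α, W-β, W-δ}: total 111.
Compare {W-α, W-γ, W-δ}: total 121.
No size-3 selection does better; minimum is 106.

106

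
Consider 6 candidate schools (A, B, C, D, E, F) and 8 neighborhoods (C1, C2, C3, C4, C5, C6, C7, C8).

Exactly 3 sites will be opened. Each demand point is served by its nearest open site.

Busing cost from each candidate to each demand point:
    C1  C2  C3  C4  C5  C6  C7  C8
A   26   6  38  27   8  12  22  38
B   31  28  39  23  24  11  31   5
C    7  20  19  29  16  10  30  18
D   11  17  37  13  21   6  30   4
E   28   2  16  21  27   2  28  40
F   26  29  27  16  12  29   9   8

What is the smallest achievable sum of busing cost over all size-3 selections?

Open {D, E, F}.
  C1→D 11, C2→E 2, C3→E 16, C4→D 13, C5→F 12, C6→E 2, C7→F 9, C8→D 4  ⇒ total 69.
Compare {C, E, F}: total 72.
Compare {A, D, E}: total 78.
No size-3 selection does better; minimum is 69.

69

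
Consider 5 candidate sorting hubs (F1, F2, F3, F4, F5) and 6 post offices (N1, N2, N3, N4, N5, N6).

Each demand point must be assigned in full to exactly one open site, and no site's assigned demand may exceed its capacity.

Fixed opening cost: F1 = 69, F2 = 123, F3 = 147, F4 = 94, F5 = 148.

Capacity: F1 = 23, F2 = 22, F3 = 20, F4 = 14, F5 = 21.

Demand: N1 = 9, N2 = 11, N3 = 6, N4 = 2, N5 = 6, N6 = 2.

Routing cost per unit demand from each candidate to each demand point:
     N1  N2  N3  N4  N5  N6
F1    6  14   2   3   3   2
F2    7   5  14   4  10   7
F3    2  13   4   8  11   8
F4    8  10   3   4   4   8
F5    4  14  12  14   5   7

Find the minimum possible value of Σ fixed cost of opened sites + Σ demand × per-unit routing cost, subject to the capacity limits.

Open {F1, F2}; cheapest assignment that respects the capacities:
  F1 (cap 23, load 23): N1, N3, N5, N6 — cost 9×6 + 6×2 + 6×3 + 2×2 = 88
  F2 (cap 22, load 13): N2, N4 — cost 11×5 + 2×4 = 63
  Shipping 151, fixed 192 → total 343.
  Any other capacity-feasible assignment to {F1, F2} ships for at least 151.
Compare {F1, F4}: its best feasible assignment gives total 369.
Compare {F2, F4}: its best feasible assignment gives total 399.
Every other set of open sites that can feasibly serve all demand totals ≥ 369 even under its best assignment. Minimum: 343.

343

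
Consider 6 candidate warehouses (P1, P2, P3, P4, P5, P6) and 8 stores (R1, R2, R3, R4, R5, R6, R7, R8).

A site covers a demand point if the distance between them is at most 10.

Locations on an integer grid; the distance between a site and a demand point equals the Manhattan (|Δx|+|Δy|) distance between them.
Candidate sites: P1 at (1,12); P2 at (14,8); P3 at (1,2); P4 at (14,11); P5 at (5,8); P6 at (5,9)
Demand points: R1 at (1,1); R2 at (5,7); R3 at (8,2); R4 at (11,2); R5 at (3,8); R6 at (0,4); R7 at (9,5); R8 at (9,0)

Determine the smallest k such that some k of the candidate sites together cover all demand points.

2

Coverage sets (demand points within 10 of each site):
  P1: {R2, R5, R6}
  P2: {R2, R4, R7}
  P3: {R1, R2, R3, R4, R5, R6, R8}
  P4: {}
  P5: {R2, R3, R5, R6, R7}
  P6: {R2, R3, R5, R6, R7}
No single site covers all 8 demand points.
But {P2, P3} covers everything, so the minimum is 2.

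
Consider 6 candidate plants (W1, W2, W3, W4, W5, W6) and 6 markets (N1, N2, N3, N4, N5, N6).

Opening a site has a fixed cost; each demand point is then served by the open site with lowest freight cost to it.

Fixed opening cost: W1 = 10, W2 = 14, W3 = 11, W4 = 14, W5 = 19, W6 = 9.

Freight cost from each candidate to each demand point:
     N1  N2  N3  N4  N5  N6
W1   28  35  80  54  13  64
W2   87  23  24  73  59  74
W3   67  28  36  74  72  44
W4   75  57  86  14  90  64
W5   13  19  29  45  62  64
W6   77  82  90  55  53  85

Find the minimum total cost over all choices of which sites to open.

186

Open {W1, W3, W4, W5}: assign each demand point to its cheapest open site.
  N1→W5 13, N2→W5 19, N3→W5 29, N4→W4 14, N5→W1 13, N6→W3 44
  freight cost 132, fixed 54 → total 186.
Compare {W1, W4, W5}: freight cost 152 + fixed 43 = 195.
Compare {W1, W2, W3, W4}: freight cost 146 + fixed 49 = 195.
Compare {W1, W2, W3, W4, W5}: freight cost 127 + fixed 68 = 195.
All other subsets cost ≥ 195. Minimum total cost: 186.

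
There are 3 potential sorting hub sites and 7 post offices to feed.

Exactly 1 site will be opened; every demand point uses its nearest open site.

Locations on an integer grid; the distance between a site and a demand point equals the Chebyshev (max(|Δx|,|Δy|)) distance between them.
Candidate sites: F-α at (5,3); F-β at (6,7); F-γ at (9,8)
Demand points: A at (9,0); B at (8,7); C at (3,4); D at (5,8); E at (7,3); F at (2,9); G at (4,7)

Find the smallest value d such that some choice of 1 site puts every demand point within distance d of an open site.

6

Open {F-α}.
  Farthest demand point is F at distance 6 (to F-α); all others are ≤ 6.
With {F-β} the worst case is 7.
With {F-γ} the worst case is 8.
No size-1 selection achieves below 6.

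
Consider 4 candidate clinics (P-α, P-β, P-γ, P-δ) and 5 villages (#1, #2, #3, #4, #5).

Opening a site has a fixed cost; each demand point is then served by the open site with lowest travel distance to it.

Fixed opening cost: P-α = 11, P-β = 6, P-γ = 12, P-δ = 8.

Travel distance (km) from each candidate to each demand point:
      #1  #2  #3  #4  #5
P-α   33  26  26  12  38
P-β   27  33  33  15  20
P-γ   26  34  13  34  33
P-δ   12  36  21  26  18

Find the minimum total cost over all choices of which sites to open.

Open {P-α, P-δ}: assign each demand point to its cheapest open site.
  #1→P-δ 12, #2→P-α 26, #3→P-δ 21, #4→P-α 12, #5→P-δ 18
  travel distance 89, fixed 19 → total 108.
Compare {P-α, P-γ, P-δ}: travel distance 81 + fixed 31 = 112.
Compare {P-β, P-δ}: travel distance 99 + fixed 14 = 113.
Compare {P-α, P-β, P-δ}: travel distance 89 + fixed 25 = 114.
All other subsets cost ≥ 112. Minimum total cost: 108.

108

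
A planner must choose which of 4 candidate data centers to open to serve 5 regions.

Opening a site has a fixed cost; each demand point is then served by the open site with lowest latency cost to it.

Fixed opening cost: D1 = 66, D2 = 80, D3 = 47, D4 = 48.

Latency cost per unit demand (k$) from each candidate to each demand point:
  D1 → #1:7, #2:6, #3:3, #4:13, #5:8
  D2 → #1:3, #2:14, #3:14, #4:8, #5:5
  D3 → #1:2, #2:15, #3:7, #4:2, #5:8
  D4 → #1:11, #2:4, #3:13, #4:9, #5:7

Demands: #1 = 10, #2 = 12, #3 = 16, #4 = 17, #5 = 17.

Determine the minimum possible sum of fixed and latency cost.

Open {D1, D3}: assign each demand point to its cheapest open site.
  #1→D3 10×2=20, #2→D1 12×6=72, #3→D1 16×3=48, #4→D3 17×2=34, #5→D1 17×8=136
  latency cost 310, fixed 113 → total 423.
Compare {D3, D4}: latency cost 333 + fixed 95 = 428.
Compare {D1, D3, D4}: latency cost 269 + fixed 161 = 430.
Compare {D1, D2, D3}: latency cost 259 + fixed 193 = 452.
All other subsets cost ≥ 428. Minimum total cost: 423.

423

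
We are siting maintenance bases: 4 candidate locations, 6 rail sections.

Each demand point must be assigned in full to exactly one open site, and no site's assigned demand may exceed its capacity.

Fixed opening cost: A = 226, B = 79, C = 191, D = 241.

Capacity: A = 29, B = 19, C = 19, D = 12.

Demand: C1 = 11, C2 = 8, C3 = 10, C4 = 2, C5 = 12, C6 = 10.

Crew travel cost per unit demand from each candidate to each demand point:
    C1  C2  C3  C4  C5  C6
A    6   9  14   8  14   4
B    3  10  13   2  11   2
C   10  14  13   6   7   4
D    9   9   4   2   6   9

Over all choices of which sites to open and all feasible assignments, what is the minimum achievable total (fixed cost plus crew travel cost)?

869

Open {A, B, C}; cheapest assignment that respects the capacities:
  A (cap 29, load 28): C2, C3, C6 — cost 8×9 + 10×14 + 10×4 = 252
  B (cap 19, load 13): C1, C4 — cost 11×3 + 2×2 = 37
  C (cap 19, load 12): C5 — cost 12×7 = 84
  Shipping 373, fixed 496 → total 869.
  Any other capacity-feasible assignment to {A, B, C} ships for at least 373.
Compare {A, B, D}: its best feasible assignment gives total 900.
Compare {A, C, D}: its best feasible assignment gives total 964.
Every other set of open sites that can feasibly serve all demand totals ≥ 900 even under its best assignment. Minimum: 869.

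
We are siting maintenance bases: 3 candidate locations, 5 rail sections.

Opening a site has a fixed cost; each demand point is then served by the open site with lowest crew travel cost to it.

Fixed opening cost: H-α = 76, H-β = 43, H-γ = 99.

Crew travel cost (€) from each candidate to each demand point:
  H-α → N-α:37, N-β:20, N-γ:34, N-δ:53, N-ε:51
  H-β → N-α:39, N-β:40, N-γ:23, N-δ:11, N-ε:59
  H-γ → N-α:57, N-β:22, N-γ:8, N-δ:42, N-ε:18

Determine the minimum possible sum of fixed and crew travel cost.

215

Open {H-β}: assign each demand point to its cheapest open site.
  N-α→H-β 39, N-β→H-β 40, N-γ→H-β 23, N-δ→H-β 11, N-ε→H-β 59
  crew travel cost 172, fixed 43 → total 215.
Compare {H-β, H-γ}: crew travel cost 98 + fixed 142 = 240.
Compare {H-γ}: crew travel cost 147 + fixed 99 = 246.
Compare {H-α, H-β}: crew travel cost 142 + fixed 119 = 261.
All other subsets cost ≥ 240. Minimum total cost: 215.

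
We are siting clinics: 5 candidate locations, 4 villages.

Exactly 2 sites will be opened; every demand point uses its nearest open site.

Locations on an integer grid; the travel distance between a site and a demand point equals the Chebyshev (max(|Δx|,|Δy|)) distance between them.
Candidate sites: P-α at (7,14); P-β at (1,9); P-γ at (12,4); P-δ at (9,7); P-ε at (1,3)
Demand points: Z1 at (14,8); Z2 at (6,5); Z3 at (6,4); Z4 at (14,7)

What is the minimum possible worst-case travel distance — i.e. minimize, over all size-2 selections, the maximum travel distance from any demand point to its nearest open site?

4

Open {P-γ, P-δ}.
  Farthest demand point is Z1 at travel distance 4 (to P-γ); all others are ≤ 4.
With {P-α, P-δ} the worst case is 5.
With {P-β, P-γ} the worst case is 5.
No size-2 selection achieves below 4.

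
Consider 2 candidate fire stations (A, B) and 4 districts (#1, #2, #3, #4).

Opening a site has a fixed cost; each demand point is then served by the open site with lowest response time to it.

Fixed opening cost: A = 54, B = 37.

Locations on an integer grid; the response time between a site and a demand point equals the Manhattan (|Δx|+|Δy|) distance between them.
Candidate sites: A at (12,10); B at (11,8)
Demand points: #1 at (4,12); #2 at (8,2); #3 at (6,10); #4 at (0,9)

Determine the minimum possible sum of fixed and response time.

Open {B}: assign each demand point to its cheapest open site.
  #1→B 11, #2→B 9, #3→B 7, #4→B 12
  response time 39, fixed 37 → total 76.
Compare {A}: response time 41 + fixed 54 = 95.
Compare {A, B}: response time 37 + fixed 91 = 128.

76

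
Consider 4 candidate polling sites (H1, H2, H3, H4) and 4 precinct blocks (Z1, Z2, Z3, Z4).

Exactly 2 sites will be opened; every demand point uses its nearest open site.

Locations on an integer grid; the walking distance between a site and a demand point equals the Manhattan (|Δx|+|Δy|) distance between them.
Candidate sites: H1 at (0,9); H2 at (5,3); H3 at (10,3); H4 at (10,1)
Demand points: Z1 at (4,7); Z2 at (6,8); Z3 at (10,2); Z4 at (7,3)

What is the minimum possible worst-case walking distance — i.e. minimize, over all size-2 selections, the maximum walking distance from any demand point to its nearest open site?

6

Open {H1, H2}.
  Farthest demand point is Z2 at walking distance 6 (to H2); all others are ≤ 6.
With {H2, H3} the worst case is 6.
With {H2, H4} the worst case is 6.
No size-2 selection achieves below 6.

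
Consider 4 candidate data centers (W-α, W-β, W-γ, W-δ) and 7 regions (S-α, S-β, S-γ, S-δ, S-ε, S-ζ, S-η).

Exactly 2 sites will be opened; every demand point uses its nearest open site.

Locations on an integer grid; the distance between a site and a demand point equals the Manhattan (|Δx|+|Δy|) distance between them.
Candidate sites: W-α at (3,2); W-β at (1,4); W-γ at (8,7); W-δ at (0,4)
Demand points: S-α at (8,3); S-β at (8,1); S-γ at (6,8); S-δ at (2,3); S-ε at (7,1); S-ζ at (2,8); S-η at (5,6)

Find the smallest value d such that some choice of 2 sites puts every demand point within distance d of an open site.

Open {W-α, W-γ}.
  Farthest demand point is S-ζ at distance 7 (to W-α); all others are ≤ 7.
With {W-β, W-γ} the worst case is 7.
With {W-γ, W-δ} the worst case is 7.
No size-2 selection achieves below 7.

7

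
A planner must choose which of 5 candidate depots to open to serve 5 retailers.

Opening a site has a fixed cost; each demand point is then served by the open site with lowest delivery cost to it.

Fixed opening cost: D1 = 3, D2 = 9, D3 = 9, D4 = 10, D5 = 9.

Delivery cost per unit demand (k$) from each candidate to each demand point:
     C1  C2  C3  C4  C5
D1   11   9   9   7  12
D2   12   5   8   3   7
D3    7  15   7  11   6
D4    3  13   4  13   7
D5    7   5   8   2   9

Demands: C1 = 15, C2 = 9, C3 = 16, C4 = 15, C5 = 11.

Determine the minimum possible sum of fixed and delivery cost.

278

Open {D3, D4, D5}: assign each demand point to its cheapest open site.
  C1→D4 15×3=45, C2→D5 9×5=45, C3→D4 16×4=64, C4→D5 15×2=30, C5→D3 11×6=66
  delivery cost 250, fixed 28 → total 278.
Compare {D4, D5}: delivery cost 261 + fixed 19 = 280.
Compare {D1, D3, D4, D5}: delivery cost 250 + fixed 31 = 281.
Compare {D1, D4, D5}: delivery cost 261 + fixed 22 = 283.
All other subsets cost ≥ 280. Minimum total cost: 278.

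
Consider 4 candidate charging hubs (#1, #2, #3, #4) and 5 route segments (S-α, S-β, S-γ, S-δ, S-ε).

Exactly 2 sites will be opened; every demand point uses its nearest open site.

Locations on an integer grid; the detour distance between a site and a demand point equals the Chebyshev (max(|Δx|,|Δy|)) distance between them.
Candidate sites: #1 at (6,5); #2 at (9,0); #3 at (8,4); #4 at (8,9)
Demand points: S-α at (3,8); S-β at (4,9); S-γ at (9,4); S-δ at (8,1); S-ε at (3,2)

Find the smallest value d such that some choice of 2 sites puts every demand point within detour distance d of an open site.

4

Open {#1, #2}.
  Farthest demand point is S-β at detour distance 4 (to #1); all others are ≤ 4.
With {#1, #3} the worst case is 4.
With {#1, #4} the worst case is 4.
No size-2 selection achieves below 4.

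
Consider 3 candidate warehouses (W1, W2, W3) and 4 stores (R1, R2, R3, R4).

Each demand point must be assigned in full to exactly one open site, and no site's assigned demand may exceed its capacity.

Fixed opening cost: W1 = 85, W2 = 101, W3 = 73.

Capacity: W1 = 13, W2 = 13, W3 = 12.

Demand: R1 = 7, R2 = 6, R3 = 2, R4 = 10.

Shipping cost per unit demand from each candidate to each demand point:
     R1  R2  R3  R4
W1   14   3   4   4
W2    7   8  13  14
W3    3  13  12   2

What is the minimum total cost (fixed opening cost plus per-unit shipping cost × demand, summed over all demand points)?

Open {W2, W3}; cheapest assignment that respects the capacities:
  W2 (cap 13, load 13): R1, R2 — cost 7×7 + 6×8 = 97
  W3 (cap 12, load 12): R3, R4 — cost 2×12 + 10×2 = 44
  Shipping 141, fixed 174 → total 315.
  Any other capacity-feasible assignment to {W2, W3} ships for at least 141.
Compare {W1, W3}: its best feasible assignment gives total 318.
Compare {W1, W2}: its best feasible assignment gives total 331.
Every other set of open sites that can feasibly serve all demand totals ≥ 318 even under its best assignment. Minimum: 315.

315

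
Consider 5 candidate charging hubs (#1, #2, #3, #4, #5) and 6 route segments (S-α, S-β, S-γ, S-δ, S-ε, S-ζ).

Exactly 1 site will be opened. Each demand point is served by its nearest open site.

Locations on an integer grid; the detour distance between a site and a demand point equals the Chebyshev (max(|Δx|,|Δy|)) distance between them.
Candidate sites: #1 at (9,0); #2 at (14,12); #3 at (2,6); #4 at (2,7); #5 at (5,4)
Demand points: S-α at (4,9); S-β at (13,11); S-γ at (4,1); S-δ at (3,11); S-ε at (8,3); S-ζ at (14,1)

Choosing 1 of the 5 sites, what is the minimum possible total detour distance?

35

Open {#5}.
  S-α→#5 5, S-β→#5 8, S-γ→#5 3, S-δ→#5 7, S-ε→#5 3, S-ζ→#5 9  ⇒ total 35.
Compare {#4}: total 41.
Compare {#3}: total 42.
No size-1 selection does better; minimum is 35.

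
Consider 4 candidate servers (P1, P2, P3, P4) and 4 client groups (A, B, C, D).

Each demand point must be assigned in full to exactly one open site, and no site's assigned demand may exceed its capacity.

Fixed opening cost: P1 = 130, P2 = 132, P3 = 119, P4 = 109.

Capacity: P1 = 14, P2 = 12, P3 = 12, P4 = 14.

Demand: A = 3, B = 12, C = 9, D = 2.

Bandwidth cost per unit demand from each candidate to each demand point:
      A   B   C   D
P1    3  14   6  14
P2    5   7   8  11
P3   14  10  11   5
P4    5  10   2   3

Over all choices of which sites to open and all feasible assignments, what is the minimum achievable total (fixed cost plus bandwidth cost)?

364

Open {P2, P4}; cheapest assignment that respects the capacities:
  P2 (cap 12, load 12): B — cost 12×7 = 84
  P4 (cap 14, load 14): A, C, D — cost 3×5 + 9×2 + 2×3 = 39
  Shipping 123, fixed 241 → total 364.
  Any other capacity-feasible assignment to {P2, P4} ships for at least 123.
Compare {P3, P4}: its best feasible assignment gives total 387.
Compare {P1, P4}: its best feasible assignment gives total 428.
Every other set of open sites that can feasibly serve all demand totals ≥ 387 even under its best assignment. Minimum: 364.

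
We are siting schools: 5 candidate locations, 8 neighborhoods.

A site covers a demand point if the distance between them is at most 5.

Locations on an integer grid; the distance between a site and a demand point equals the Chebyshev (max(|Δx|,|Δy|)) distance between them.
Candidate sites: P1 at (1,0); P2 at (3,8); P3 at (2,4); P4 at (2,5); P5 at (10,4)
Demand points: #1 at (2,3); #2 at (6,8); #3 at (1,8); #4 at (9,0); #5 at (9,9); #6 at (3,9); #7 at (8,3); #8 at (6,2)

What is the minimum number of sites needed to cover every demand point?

Coverage sets (demand points within 5 of each site):
  P1: {#1, #8}
  P2: {#1, #2, #3, #6, #7}
  P3: {#1, #2, #3, #6, #8}
  P4: {#1, #2, #3, #6, #8}
  P5: {#2, #4, #5, #7, #8}
No single site covers all 8 demand points.
But {P2, P5} covers everything, so the minimum is 2.

2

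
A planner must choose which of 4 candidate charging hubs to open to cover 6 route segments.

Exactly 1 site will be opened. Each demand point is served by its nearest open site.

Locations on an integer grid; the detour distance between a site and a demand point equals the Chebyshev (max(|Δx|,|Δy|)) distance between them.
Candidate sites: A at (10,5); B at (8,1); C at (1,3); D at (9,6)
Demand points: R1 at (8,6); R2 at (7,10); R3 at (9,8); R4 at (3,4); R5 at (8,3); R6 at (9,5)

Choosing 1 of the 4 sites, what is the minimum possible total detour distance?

17

Open {D}.
  R1→D 1, R2→D 4, R3→D 2, R4→D 6, R5→D 3, R6→D 1  ⇒ total 17.
Compare {A}: total 20.
Compare {B}: total 32.
No size-1 selection does better; minimum is 17.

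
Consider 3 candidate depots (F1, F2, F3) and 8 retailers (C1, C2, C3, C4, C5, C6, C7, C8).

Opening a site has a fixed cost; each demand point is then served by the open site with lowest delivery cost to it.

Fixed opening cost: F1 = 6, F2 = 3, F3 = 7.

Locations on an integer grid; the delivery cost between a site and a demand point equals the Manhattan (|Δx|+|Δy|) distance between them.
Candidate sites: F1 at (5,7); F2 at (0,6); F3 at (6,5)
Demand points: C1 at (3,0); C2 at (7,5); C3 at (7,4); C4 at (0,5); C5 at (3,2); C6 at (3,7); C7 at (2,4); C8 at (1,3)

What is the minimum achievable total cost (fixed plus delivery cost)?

Open {F2, F3}: assign each demand point to its cheapest open site.
  C1→F3 8, C2→F3 1, C3→F3 2, C4→F2 1, C5→F3 6, C6→F2 4, C7→F2 4, C8→F2 4
  delivery cost 30, fixed 10 → total 40.
Compare {F1, F2, F3}: delivery cost 28 + fixed 16 = 44.
Compare {F1, F2}: delivery cost 36 + fixed 9 = 45.
Compare {F3}: delivery cost 40 + fixed 7 = 47.
All other subsets cost ≥ 44. Minimum total cost: 40.

40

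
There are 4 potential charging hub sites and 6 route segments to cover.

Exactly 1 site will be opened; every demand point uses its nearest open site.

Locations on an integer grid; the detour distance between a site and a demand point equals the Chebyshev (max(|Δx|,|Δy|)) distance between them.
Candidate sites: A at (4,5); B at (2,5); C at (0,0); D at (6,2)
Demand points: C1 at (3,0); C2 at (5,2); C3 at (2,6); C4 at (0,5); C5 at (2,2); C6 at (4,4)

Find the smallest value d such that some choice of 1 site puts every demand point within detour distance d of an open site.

Open {A}.
  Farthest demand point is C1 at detour distance 5 (to A); all others are ≤ 5.
With {B} the worst case is 5.
With {C} the worst case is 6.
No size-1 selection achieves below 5.

5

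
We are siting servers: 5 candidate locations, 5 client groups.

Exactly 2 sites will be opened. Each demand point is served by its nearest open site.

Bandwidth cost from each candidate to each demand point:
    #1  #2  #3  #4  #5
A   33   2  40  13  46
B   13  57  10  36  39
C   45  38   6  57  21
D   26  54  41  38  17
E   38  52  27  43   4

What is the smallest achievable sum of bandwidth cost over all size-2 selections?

Open {A, C}.
  #1→A 33, #2→A 2, #3→C 6, #4→A 13, #5→C 21  ⇒ total 75.
Compare {A, B}: total 77.
Compare {A, E}: total 79.
No size-2 selection does better; minimum is 75.

75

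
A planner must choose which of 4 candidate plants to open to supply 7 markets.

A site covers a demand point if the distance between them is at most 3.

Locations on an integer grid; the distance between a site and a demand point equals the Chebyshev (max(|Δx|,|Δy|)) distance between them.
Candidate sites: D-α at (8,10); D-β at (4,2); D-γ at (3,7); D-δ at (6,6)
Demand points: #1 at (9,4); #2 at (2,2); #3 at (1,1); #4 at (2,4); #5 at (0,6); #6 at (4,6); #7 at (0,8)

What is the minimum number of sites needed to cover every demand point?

Coverage sets (demand points within 3 of each site):
  D-α: {}
  D-β: {#2, #3, #4}
  D-γ: {#4, #5, #6, #7}
  D-δ: {#1, #6}
No 2 sites suffice: every size-2 union leaves at least one demand point uncovered.
But {D-β, D-γ, D-δ} covers everything, so the minimum is 3.

3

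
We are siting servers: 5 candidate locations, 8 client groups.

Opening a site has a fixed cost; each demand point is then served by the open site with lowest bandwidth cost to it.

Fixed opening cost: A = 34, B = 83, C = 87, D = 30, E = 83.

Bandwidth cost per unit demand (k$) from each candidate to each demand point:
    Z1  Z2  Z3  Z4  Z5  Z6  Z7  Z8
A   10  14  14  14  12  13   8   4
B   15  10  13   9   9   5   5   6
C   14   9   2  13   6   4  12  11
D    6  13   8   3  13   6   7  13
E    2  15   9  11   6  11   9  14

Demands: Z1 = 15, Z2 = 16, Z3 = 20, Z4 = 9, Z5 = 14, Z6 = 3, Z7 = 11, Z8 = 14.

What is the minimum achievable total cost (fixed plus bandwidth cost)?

Open {A, C, D}: assign each demand point to its cheapest open site.
  Z1→D 15×6=90, Z2→C 16×9=144, Z3→C 20×2=40, Z4→D 9×3=27, Z5→C 14×6=84, Z6→C 3×4=12, Z7→D 11×7=77, Z8→A 14×4=56
  bandwidth cost 530, fixed 151 → total 681.
Compare {A, C, D, E}: bandwidth cost 470 + fixed 234 = 704.
Compare {B, C, D}: bandwidth cost 536 + fixed 200 = 736.
Compare {A, B, C, D}: bandwidth cost 508 + fixed 234 = 742.
All other subsets cost ≥ 704. Minimum total cost: 681.

681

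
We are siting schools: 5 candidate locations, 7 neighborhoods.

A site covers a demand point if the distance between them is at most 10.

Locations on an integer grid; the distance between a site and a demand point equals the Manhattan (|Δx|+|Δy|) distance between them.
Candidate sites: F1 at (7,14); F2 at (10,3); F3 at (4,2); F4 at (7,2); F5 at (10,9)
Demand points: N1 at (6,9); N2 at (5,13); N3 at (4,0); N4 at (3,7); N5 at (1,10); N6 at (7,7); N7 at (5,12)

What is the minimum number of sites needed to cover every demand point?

Coverage sets (demand points within 10 of each site):
  F1: {N1, N2, N5, N6, N7}
  F2: {N1, N3, N6}
  F3: {N1, N3, N4, N6}
  F4: {N1, N3, N4, N6}
  F5: {N1, N2, N4, N5, N6, N7}
No single site covers all 7 demand points.
But {F1, F3} covers everything, so the minimum is 2.

2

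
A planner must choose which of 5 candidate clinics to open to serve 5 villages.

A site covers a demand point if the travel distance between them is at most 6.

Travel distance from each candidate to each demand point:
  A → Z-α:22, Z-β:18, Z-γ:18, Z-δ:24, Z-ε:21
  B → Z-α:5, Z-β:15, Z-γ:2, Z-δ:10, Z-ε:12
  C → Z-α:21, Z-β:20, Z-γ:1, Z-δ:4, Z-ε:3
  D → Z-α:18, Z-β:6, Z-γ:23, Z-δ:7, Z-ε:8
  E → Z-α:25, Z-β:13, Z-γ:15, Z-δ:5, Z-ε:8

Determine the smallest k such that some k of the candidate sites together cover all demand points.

3

Coverage sets (demand points within 6 of each site):
  A: {}
  B: {Z-α, Z-γ}
  C: {Z-γ, Z-δ, Z-ε}
  D: {Z-β}
  E: {Z-δ}
No 2 sites suffice: every size-2 union leaves at least one demand point uncovered.
But {B, C, D} covers everything, so the minimum is 3.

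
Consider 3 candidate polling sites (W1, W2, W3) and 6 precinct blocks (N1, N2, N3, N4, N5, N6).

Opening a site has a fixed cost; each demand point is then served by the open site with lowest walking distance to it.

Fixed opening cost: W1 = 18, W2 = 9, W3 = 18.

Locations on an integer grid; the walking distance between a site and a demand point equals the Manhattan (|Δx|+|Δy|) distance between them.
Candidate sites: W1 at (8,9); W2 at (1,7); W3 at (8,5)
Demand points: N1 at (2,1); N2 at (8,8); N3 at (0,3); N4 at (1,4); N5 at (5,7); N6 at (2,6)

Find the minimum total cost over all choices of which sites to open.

38

Open {W2}: assign each demand point to its cheapest open site.
  N1→W2 7, N2→W2 8, N3→W2 5, N4→W2 3, N5→W2 4, N6→W2 2
  walking distance 29, fixed 9 → total 38.
Compare {W1, W2}: walking distance 22 + fixed 27 = 49.
Compare {W2, W3}: walking distance 24 + fixed 27 = 51.
Compare {W3}: walking distance 43 + fixed 18 = 61.
All other subsets cost ≥ 49. Minimum total cost: 38.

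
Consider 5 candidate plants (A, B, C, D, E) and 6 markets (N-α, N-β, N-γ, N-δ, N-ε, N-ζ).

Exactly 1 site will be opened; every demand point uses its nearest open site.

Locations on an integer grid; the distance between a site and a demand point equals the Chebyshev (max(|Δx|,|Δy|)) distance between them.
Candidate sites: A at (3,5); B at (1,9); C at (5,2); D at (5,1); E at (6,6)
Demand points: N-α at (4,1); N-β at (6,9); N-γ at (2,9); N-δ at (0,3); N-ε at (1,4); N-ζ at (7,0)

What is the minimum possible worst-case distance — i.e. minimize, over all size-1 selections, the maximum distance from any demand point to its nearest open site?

5

Open {A}.
  Farthest demand point is N-ζ at distance 5 (to A); all others are ≤ 5.
With {E} the worst case is 6.
With {C} the worst case is 7.
No size-1 selection achieves below 5.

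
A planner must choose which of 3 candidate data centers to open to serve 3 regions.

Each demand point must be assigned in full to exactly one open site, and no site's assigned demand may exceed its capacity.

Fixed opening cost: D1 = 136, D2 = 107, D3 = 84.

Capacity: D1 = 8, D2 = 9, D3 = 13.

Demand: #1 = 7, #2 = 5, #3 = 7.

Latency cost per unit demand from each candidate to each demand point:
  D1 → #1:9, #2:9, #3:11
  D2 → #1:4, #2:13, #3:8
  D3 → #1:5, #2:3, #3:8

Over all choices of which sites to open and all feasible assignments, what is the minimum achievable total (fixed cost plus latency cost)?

Open {D2, D3}; cheapest assignment that respects the capacities:
  D2 (cap 9, load 7): #1 — cost 7×4 = 28
  D3 (cap 13, load 12): #2, #3 — cost 5×3 + 7×8 = 71
  Shipping 99, fixed 191 → total 290.
  Any other capacity-feasible assignment to {D2, D3} ships for at least 99.
Compare {D1, D3}: its best feasible assignment gives total 347.
Compare {D1, D2, D3}: its best feasible assignment gives total 426.
Every other set of open sites that can feasibly serve all demand totals ≥ 347 even under its best assignment. Minimum: 290.

290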